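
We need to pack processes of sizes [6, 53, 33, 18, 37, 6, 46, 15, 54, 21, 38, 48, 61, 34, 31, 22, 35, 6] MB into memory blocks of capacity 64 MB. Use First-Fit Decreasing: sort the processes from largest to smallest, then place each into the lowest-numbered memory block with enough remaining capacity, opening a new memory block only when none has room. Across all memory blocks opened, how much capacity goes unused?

Sorted descending: 61, 54, 53, 48, 46, 38, 37, 35, 34, 33, 31, 22, 21, 18, 15, 6, 6, 6.
61 MB → memory block 1 (remaining 3 MB)
54 MB → memory block 2 (remaining 10 MB)
53 MB → memory block 3 (remaining 11 MB)
48 MB → memory block 4 (remaining 16 MB)
46 MB → memory block 5 (remaining 18 MB)
38 MB → memory block 6 (remaining 26 MB)
37 MB → memory block 7 (remaining 27 MB)
35 MB → memory block 8 (remaining 29 MB)
34 MB → memory block 9 (remaining 30 MB)
33 MB → memory block 10 (remaining 31 MB)
31 MB → memory block 10 (remaining 0 MB)
22 MB → memory block 6 (remaining 4 MB)
21 MB → memory block 7 (remaining 6 MB)
18 MB → memory block 5 (remaining 0 MB)
15 MB → memory block 4 (remaining 1 MB)
6 MB → memory block 2 (remaining 4 MB)
6 MB → memory block 3 (remaining 5 MB)
6 MB → memory block 7 (remaining 0 MB)
10 memory blocks × 64 MB = 640 MB; used 564 MB; unused 76 MB.

76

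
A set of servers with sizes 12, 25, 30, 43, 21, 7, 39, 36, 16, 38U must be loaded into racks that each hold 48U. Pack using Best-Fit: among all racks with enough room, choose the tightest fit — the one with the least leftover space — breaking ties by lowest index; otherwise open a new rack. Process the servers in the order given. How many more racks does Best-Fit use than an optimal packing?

1

Best-Fit: [12,25,7] [30,16] [43] [21] [39] [36] [38] → 7 racks.
Total size 267U; any packing needs at least ⌈267/48⌉ = 6 racks.
An optimal packing achieves that bound: [43] [39,7] [38] [36,12] [30,16] [25,21] → 6 racks.
Excess: 7 − 6 = 1.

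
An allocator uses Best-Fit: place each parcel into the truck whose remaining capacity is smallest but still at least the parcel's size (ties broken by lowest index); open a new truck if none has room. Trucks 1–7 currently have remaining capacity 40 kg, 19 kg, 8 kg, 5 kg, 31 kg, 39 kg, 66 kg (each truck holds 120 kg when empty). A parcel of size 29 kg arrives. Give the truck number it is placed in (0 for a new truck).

5

Trucks with room: truck 1 (40 kg), truck 5 (31 kg), truck 6 (39 kg), truck 7 (66 kg).
Tightest fit is truck 5 with 31 kg free.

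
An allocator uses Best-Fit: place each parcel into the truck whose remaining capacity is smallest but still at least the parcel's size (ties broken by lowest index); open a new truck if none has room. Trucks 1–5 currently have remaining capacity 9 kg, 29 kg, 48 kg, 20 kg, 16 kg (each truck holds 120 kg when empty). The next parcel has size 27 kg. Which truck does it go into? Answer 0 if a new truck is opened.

Trucks with room: truck 2 (29 kg), truck 3 (48 kg).
Tightest fit is truck 2 with 29 kg free.

2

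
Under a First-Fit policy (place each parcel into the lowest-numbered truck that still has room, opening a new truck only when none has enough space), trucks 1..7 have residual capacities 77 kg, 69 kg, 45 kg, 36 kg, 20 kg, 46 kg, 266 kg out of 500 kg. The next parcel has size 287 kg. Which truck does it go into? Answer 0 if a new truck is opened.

0

No truck has ≥ 287 kg free, so a new truck is opened.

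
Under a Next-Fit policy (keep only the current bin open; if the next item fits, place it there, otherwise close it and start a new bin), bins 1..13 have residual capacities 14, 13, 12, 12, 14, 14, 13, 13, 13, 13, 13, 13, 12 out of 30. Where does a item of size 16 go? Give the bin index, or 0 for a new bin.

0

Next-Fit only looks at bin 13, which has 12 free.
16 does not fit, so a new bin is opened.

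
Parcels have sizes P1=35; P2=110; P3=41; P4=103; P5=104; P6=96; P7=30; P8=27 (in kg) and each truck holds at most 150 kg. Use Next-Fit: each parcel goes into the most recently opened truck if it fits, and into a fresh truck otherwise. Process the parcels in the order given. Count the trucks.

Put P1 (35 kg) in truck 1; 115 kg remain.
Put P2 (110 kg) in truck 1; 5 kg remain.
Put P3 (41 kg) in truck 2; 109 kg remain.
Put P4 (103 kg) in truck 2; 6 kg remain.
Put P5 (104 kg) in truck 3; 46 kg remain.
Put P6 (96 kg) in truck 4; 54 kg remain.
Put P7 (30 kg) in truck 4; 24 kg remain.
Put P8 (27 kg) in truck 5; 123 kg remain.
Final trucks: [35,110] [41,103] [104] [96,30] [27].

5 trucks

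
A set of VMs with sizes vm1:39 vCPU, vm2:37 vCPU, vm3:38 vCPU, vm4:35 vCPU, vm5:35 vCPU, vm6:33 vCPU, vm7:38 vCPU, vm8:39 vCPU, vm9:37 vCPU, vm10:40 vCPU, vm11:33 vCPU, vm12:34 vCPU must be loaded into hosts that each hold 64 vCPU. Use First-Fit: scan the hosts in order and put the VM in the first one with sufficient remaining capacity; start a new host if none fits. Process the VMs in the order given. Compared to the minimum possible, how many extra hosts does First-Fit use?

0

First-Fit: [39] [37] [38] [35] [35] [33] [38] [39] [37] [40] [33] [34] → 12 hosts.
12 VMs exceed 32 vCPU (half the capacity), and no two of those can share a host, so at least 12 hosts are needed.
So 12 is already optimal.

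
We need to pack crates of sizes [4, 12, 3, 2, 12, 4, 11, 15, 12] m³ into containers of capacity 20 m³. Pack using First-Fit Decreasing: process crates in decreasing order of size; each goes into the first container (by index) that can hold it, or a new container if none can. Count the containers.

Sorted descending: 15, 12, 12, 12, 11, 4, 4, 3, 2.
container 1: place 15 m³, 5 m³ left
container 2: place 12 m³, 8 m³ left
container 3: place 12 m³, 8 m³ left
container 4: place 12 m³, 8 m³ left
container 5: place 11 m³, 9 m³ left
container 1: place 4 m³, 1 m³ left
container 2: place 4 m³, 4 m³ left
container 2: place 3 m³, 1 m³ left
container 3: place 2 m³, 6 m³ left

5 containers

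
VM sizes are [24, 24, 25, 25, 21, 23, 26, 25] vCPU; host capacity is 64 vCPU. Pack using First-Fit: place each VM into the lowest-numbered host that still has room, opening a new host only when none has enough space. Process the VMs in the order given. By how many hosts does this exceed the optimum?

First-Fit: [24,24] [25,25] [21,23] [26,25] → 4 hosts.
Total size 193 vCPU; any packing needs at least ⌈193/64⌉ = 4 hosts.
So 4 is already optimal.

0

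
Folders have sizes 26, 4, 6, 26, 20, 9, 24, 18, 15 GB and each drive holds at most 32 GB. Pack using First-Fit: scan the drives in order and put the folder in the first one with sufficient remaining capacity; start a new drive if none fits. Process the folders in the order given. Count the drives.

drive 1: place 26 GB, 6 GB left
drive 1: place 4 GB, 2 GB left
drive 2: place 6 GB, 26 GB left
drive 2: place 26 GB, 0 GB left
drive 3: place 20 GB, 12 GB left
drive 3: place 9 GB, 3 GB left
drive 4: place 24 GB, 8 GB left
drive 5: place 18 GB, 14 GB left
drive 6: place 15 GB, 17 GB left
Final drives: [26,4] [6,26] [20,9] [24] [18] [15].

6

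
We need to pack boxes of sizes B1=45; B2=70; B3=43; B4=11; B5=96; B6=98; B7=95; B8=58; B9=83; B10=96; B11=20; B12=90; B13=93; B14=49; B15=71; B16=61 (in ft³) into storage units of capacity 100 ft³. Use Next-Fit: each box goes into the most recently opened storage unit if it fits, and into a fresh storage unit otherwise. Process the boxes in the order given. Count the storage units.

Put B1 (45 ft³) in storage unit 1; 55 ft³ remain.
Put B2 (70 ft³) in storage unit 2; 30 ft³ remain.
Put B3 (43 ft³) in storage unit 3; 57 ft³ remain.
Put B4 (11 ft³) in storage unit 3; 46 ft³ remain.
Put B5 (96 ft³) in storage unit 4; 4 ft³ remain.
Put B6 (98 ft³) in storage unit 5; 2 ft³ remain.
Put B7 (95 ft³) in storage unit 6; 5 ft³ remain.
Put B8 (58 ft³) in storage unit 7; 42 ft³ remain.
Put B9 (83 ft³) in storage unit 8; 17 ft³ remain.
Put B10 (96 ft³) in storage unit 9; 4 ft³ remain.
Put B11 (20 ft³) in storage unit 10; 80 ft³ remain.
Put B12 (90 ft³) in storage unit 11; 10 ft³ remain.
Put B13 (93 ft³) in storage unit 12; 7 ft³ remain.
Put B14 (49 ft³) in storage unit 13; 51 ft³ remain.
Put B15 (71 ft³) in storage unit 14; 29 ft³ remain.
Put B16 (61 ft³) in storage unit 15; 39 ft³ remain.

15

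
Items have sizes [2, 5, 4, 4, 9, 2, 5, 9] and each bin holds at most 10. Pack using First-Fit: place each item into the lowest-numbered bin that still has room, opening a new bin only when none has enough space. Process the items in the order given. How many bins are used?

Put 2 in bin 1; 8 remain.
Put 5 in bin 1; 3 remain.
Put 4 in bin 2; 6 remain.
Put 4 in bin 2; 2 remain.
Put 9 in bin 3; 1 remain.
Put 2 in bin 1; 1 remain.
Put 5 in bin 4; 5 remain.
Put 9 in bin 5; 1 remain.

5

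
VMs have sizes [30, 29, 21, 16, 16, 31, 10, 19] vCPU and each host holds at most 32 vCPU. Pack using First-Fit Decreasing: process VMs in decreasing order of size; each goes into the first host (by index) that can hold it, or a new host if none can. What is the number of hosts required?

6

Sorted descending: 31, 30, 29, 21, 19, 16, 16, 10.
host 1: place 31 vCPU, 1 vCPU left
host 2: place 30 vCPU, 2 vCPU left
host 3: place 29 vCPU, 3 vCPU left
host 4: place 21 vCPU, 11 vCPU left
host 5: place 19 vCPU, 13 vCPU left
host 6: place 16 vCPU, 16 vCPU left
host 6: place 16 vCPU, 0 vCPU left
host 4: place 10 vCPU, 1 vCPU left
Final hosts: [31] [30] [29] [21,10] [19] [16,16].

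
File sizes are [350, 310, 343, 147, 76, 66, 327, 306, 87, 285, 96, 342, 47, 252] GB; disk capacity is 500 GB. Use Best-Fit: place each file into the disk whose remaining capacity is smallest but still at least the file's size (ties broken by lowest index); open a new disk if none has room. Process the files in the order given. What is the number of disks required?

Put 350 GB in disk 1; 150 GB remain.
Put 310 GB in disk 2; 190 GB remain.
Put 343 GB in disk 3; 157 GB remain.
Put 147 GB in disk 1; 3 GB remain.
Put 76 GB in disk 3; 81 GB remain.
Put 66 GB in disk 3; 15 GB remain.
Put 327 GB in disk 4; 173 GB remain.
Put 306 GB in disk 5; 194 GB remain.
Put 87 GB in disk 4; 86 GB remain.
Put 285 GB in disk 6; 215 GB remain.
Put 96 GB in disk 2; 94 GB remain.
Put 342 GB in disk 7; 158 GB remain.
Put 47 GB in disk 4; 39 GB remain.
Put 252 GB in disk 8; 248 GB remain.

8 disks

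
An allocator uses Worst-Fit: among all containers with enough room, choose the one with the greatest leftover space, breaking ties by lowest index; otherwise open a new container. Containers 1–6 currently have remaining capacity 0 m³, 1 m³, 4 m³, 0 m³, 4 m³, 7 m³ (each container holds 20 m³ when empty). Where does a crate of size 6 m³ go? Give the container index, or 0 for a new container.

6

Containers with room: container 6 (7 m³).
Most room is container 6 with 7 m³ free.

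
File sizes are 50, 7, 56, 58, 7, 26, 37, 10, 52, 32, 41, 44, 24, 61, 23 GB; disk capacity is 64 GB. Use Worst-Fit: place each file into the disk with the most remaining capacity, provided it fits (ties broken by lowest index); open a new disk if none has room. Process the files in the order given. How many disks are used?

Put 50 GB in disk 1; 14 GB remain.
Put 7 GB in disk 1; 7 GB remain.
Put 56 GB in disk 2; 8 GB remain.
Put 58 GB in disk 3; 6 GB remain.
Put 7 GB in disk 2; 1 GB remain.
Put 26 GB in disk 4; 38 GB remain.
Put 37 GB in disk 4; 1 GB remain.
Put 10 GB in disk 5; 54 GB remain.
Put 52 GB in disk 5; 2 GB remain.
Put 32 GB in disk 6; 32 GB remain.
Put 41 GB in disk 7; 23 GB remain.
Put 44 GB in disk 8; 20 GB remain.
Put 24 GB in disk 6; 8 GB remain.
Put 61 GB in disk 9; 3 GB remain.
Put 23 GB in disk 7; 0 GB remain.

9 disks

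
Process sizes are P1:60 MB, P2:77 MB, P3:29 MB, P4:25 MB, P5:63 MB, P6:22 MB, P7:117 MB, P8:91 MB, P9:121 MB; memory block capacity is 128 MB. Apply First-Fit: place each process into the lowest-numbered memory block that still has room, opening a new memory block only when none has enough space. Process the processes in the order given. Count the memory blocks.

memory block 1: place P1 (60 MB), 68 MB left
memory block 2: place P2 (77 MB), 51 MB left
memory block 1: place P3 (29 MB), 39 MB left
memory block 1: place P4 (25 MB), 14 MB left
memory block 3: place P5 (63 MB), 65 MB left
memory block 2: place P6 (22 MB), 29 MB left
memory block 4: place P7 (117 MB), 11 MB left
memory block 5: place P8 (91 MB), 37 MB left
memory block 6: place P9 (121 MB), 7 MB left
Final memory blocks: [60,29,25] [77,22] [63] [117] [91] [121].

6 memory blocks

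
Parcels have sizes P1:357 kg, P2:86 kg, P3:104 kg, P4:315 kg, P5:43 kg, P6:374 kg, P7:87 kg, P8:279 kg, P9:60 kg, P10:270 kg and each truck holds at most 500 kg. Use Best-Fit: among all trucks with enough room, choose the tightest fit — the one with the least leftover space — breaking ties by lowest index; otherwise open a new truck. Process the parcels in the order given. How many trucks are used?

Put P1 (357 kg) in truck 1; 143 kg remain.
Put P2 (86 kg) in truck 1; 57 kg remain.
Put P3 (104 kg) in truck 2; 396 kg remain.
Put P4 (315 kg) in truck 2; 81 kg remain.
Put P5 (43 kg) in truck 1; 14 kg remain.
Put P6 (374 kg) in truck 3; 126 kg remain.
Put P7 (87 kg) in truck 3; 39 kg remain.
Put P8 (279 kg) in truck 4; 221 kg remain.
Put P9 (60 kg) in truck 2; 21 kg remain.
Put P10 (270 kg) in truck 5; 230 kg remain.

5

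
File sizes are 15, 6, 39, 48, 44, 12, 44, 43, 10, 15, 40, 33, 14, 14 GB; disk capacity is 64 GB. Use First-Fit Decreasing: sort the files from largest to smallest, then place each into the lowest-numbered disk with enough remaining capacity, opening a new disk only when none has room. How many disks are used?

7

Sorted descending: 48, 44, 44, 43, 40, 39, 33, 15, 15, 14, 14, 12, 10, 6.
48 GB → disk 1 (remaining 16 GB)
44 GB → disk 2 (remaining 20 GB)
44 GB → disk 3 (remaining 20 GB)
43 GB → disk 4 (remaining 21 GB)
40 GB → disk 5 (remaining 24 GB)
39 GB → disk 6 (remaining 25 GB)
33 GB → disk 7 (remaining 31 GB)
15 GB → disk 1 (remaining 1 GB)
15 GB → disk 2 (remaining 5 GB)
14 GB → disk 3 (remaining 6 GB)
14 GB → disk 4 (remaining 7 GB)
12 GB → disk 5 (remaining 12 GB)
10 GB → disk 5 (remaining 2 GB)
6 GB → disk 3 (remaining 0 GB)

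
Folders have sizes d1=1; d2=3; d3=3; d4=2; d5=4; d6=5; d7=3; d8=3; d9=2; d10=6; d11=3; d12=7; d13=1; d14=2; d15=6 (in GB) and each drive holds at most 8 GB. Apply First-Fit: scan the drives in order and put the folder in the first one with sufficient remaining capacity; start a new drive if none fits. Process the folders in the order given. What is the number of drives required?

7 drives

drive 1: place d1 (1 GB), 7 GB left
drive 1: place d2 (3 GB), 4 GB left
drive 1: place d3 (3 GB), 1 GB left
drive 2: place d4 (2 GB), 6 GB left
drive 2: place d5 (4 GB), 2 GB left
drive 3: place d6 (5 GB), 3 GB left
drive 3: place d7 (3 GB), 0 GB left
drive 4: place d8 (3 GB), 5 GB left
drive 2: place d9 (2 GB), 0 GB left
drive 5: place d10 (6 GB), 2 GB left
drive 4: place d11 (3 GB), 2 GB left
drive 6: place d12 (7 GB), 1 GB left
drive 1: place d13 (1 GB), 0 GB left
drive 4: place d14 (2 GB), 0 GB left
drive 7: place d15 (6 GB), 2 GB left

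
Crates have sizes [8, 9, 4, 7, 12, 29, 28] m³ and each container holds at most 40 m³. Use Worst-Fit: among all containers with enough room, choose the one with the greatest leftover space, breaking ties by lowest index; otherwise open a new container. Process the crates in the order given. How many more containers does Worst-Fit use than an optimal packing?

0

Worst-Fit: [8,9,4,7,12] [29] [28] → 3 containers.
Total size 97 m³; any packing needs at least ⌈97/40⌉ = 3 containers.
So 3 is already optimal.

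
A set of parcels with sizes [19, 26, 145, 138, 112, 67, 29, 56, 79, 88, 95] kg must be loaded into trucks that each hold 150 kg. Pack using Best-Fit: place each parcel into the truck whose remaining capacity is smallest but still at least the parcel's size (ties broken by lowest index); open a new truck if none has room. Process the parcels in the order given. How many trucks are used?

19 kg → truck 1 (remaining 131 kg)
26 kg → truck 1 (remaining 105 kg)
145 kg → truck 2 (remaining 5 kg)
138 kg → truck 3 (remaining 12 kg)
112 kg → truck 4 (remaining 38 kg)
67 kg → truck 1 (remaining 38 kg)
29 kg → truck 1 (remaining 9 kg)
56 kg → truck 5 (remaining 94 kg)
79 kg → truck 5 (remaining 15 kg)
88 kg → truck 6 (remaining 62 kg)
95 kg → truck 7 (remaining 55 kg)
Final trucks: [19,26,67,29] [145] [138] [112] [56,79] [88] [95].

7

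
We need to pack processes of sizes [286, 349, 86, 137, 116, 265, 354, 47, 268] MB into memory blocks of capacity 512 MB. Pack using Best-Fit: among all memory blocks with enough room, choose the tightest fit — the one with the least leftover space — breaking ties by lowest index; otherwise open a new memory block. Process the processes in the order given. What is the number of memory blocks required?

Put 286 MB in memory block 1; 226 MB remain.
Put 349 MB in memory block 2; 163 MB remain.
Put 86 MB in memory block 2; 77 MB remain.
Put 137 MB in memory block 1; 89 MB remain.
Put 116 MB in memory block 3; 396 MB remain.
Put 265 MB in memory block 3; 131 MB remain.
Put 354 MB in memory block 4; 158 MB remain.
Put 47 MB in memory block 2; 30 MB remain.
Put 268 MB in memory block 5; 244 MB remain.

5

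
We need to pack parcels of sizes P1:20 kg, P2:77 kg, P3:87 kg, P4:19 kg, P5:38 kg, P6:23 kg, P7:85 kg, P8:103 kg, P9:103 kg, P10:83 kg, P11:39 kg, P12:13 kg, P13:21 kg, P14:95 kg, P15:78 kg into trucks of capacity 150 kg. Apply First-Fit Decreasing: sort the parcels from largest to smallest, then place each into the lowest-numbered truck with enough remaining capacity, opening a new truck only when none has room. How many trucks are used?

Sorted descending: 103, 103, 95, 87, 85, 83, 78, 77, 39, 38, 23, 21, 20, 19, 13.
truck 1: place 103 kg, 47 kg left
truck 2: place 103 kg, 47 kg left
truck 3: place 95 kg, 55 kg left
truck 4: place 87 kg, 63 kg left
truck 5: place 85 kg, 65 kg left
truck 6: place 83 kg, 67 kg left
truck 7: place 78 kg, 72 kg left
truck 8: place 77 kg, 73 kg left
truck 1: place 39 kg, 8 kg left
truck 2: place 38 kg, 9 kg left
truck 3: place 23 kg, 32 kg left
truck 3: place 21 kg, 11 kg left
truck 4: place 20 kg, 43 kg left
truck 4: place 19 kg, 24 kg left
truck 4: place 13 kg, 11 kg left

8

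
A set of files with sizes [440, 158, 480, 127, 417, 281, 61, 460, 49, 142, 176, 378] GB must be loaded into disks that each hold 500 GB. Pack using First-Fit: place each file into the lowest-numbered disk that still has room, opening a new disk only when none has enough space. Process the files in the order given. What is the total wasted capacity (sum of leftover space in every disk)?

331

440 GB → disk 1 (remaining 60 GB)
158 GB → disk 2 (remaining 342 GB)
480 GB → disk 3 (remaining 20 GB)
127 GB → disk 2 (remaining 215 GB)
417 GB → disk 4 (remaining 83 GB)
281 GB → disk 5 (remaining 219 GB)
61 GB → disk 2 (remaining 154 GB)
460 GB → disk 6 (remaining 40 GB)
49 GB → disk 1 (remaining 11 GB)
142 GB → disk 2 (remaining 12 GB)
176 GB → disk 5 (remaining 43 GB)
378 GB → disk 7 (remaining 122 GB)
7 disks × 500 GB = 3500 GB; used 3169 GB; unused 331 GB.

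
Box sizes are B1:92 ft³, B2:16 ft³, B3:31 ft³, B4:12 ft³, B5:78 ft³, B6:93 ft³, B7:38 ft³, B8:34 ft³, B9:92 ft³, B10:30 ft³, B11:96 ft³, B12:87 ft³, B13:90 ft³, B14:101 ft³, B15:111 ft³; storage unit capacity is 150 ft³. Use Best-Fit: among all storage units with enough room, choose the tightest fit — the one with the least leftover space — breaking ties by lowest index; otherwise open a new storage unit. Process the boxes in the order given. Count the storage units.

9 storage units

storage unit 1: place B1 (92 ft³), 58 ft³ left
storage unit 1: place B2 (16 ft³), 42 ft³ left
storage unit 1: place B3 (31 ft³), 11 ft³ left
storage unit 2: place B4 (12 ft³), 138 ft³ left
storage unit 2: place B5 (78 ft³), 60 ft³ left
storage unit 3: place B6 (93 ft³), 57 ft³ left
storage unit 3: place B7 (38 ft³), 19 ft³ left
storage unit 2: place B8 (34 ft³), 26 ft³ left
storage unit 4: place B9 (92 ft³), 58 ft³ left
storage unit 4: place B10 (30 ft³), 28 ft³ left
storage unit 5: place B11 (96 ft³), 54 ft³ left
storage unit 6: place B12 (87 ft³), 63 ft³ left
storage unit 7: place B13 (90 ft³), 60 ft³ left
storage unit 8: place B14 (101 ft³), 49 ft³ left
storage unit 9: place B15 (111 ft³), 39 ft³ left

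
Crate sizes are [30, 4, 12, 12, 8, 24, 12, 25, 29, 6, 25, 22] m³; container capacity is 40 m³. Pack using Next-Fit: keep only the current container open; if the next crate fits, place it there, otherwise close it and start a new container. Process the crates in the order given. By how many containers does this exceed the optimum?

1

Next-Fit: [30,4] [12,12,8] [24,12] [25] [29,6] [25] [22] → 7 containers.
Total size 209 m³; any packing needs at least ⌈209/40⌉ = 6 containers.
An optimal packing achieves that bound: [30,8] [29,6,4] [25,12] [25,12] [24,12] [22] → 6 containers.
Excess: 7 − 6 = 1.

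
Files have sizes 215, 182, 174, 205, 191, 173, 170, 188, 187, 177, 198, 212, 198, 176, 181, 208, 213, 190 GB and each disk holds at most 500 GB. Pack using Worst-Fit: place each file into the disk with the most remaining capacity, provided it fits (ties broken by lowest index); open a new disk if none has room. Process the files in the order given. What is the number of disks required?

9

215 GB → disk 1 (remaining 285 GB)
182 GB → disk 1 (remaining 103 GB)
174 GB → disk 2 (remaining 326 GB)
205 GB → disk 2 (remaining 121 GB)
191 GB → disk 3 (remaining 309 GB)
173 GB → disk 3 (remaining 136 GB)
170 GB → disk 4 (remaining 330 GB)
188 GB → disk 4 (remaining 142 GB)
187 GB → disk 5 (remaining 313 GB)
177 GB → disk 5 (remaining 136 GB)
198 GB → disk 6 (remaining 302 GB)
212 GB → disk 6 (remaining 90 GB)
198 GB → disk 7 (remaining 302 GB)
176 GB → disk 7 (remaining 126 GB)
181 GB → disk 8 (remaining 319 GB)
208 GB → disk 8 (remaining 111 GB)
213 GB → disk 9 (remaining 287 GB)
190 GB → disk 9 (remaining 97 GB)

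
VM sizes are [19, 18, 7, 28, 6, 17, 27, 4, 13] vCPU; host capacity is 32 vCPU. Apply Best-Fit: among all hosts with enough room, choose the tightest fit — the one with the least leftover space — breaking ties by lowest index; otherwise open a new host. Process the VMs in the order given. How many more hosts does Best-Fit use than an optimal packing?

0

Best-Fit: [19,7,6] [18,13] [28,4] [17] [27] → 5 hosts.
Total size 139 vCPU; any packing needs at least ⌈139/32⌉ = 5 hosts.
So 5 is already optimal.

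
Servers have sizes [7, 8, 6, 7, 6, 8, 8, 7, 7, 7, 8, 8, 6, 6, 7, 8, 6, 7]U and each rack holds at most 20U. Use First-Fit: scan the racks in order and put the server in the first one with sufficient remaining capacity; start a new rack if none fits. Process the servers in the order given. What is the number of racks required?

8

7U → rack 1 (remaining 13U)
8U → rack 1 (remaining 5U)
6U → rack 2 (remaining 14U)
7U → rack 2 (remaining 7U)
6U → rack 2 (remaining 1U)
8U → rack 3 (remaining 12U)
8U → rack 3 (remaining 4U)
7U → rack 4 (remaining 13U)
7U → rack 4 (remaining 6U)
7U → rack 5 (remaining 13U)
8U → rack 5 (remaining 5U)
8U → rack 6 (remaining 12U)
6U → rack 4 (remaining 0U)
6U → rack 6 (remaining 6U)
7U → rack 7 (remaining 13U)
8U → rack 7 (remaining 5U)
6U → rack 6 (remaining 0U)
7U → rack 8 (remaining 13U)
Final racks: [7,8] [6,7,6] [8,8] [7,7,6] [7,8] [8,6,6] [7,8] [7].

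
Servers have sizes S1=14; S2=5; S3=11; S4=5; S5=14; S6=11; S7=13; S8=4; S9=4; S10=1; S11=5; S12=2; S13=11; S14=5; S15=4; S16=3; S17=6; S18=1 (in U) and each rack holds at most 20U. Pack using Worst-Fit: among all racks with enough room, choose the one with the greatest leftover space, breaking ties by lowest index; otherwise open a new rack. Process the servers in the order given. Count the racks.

S1 (14U) → rack 1 (remaining 6U)
S2 (5U) → rack 1 (remaining 1U)
S3 (11U) → rack 2 (remaining 9U)
S4 (5U) → rack 2 (remaining 4U)
S5 (14U) → rack 3 (remaining 6U)
S6 (11U) → rack 4 (remaining 9U)
S7 (13U) → rack 5 (remaining 7U)
S8 (4U) → rack 4 (remaining 5U)
S9 (4U) → rack 5 (remaining 3U)
S10 (1U) → rack 3 (remaining 5U)
S11 (5U) → rack 3 (remaining 0U)
S12 (2U) → rack 4 (remaining 3U)
S13 (11U) → rack 6 (remaining 9U)
S14 (5U) → rack 6 (remaining 4U)
S15 (4U) → rack 2 (remaining 0U)
S16 (3U) → rack 6 (remaining 1U)
S17 (6U) → rack 7 (remaining 14U)
S18 (1U) → rack 7 (remaining 13U)

7 racks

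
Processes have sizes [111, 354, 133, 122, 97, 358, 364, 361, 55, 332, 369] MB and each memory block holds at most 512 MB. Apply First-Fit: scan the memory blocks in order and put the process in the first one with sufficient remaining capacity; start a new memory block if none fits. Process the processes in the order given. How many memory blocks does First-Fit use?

memory block 1: place 111 MB, 401 MB left
memory block 1: place 354 MB, 47 MB left
memory block 2: place 133 MB, 379 MB left
memory block 2: place 122 MB, 257 MB left
memory block 2: place 97 MB, 160 MB left
memory block 3: place 358 MB, 154 MB left
memory block 4: place 364 MB, 148 MB left
memory block 5: place 361 MB, 151 MB left
memory block 2: place 55 MB, 105 MB left
memory block 6: place 332 MB, 180 MB left
memory block 7: place 369 MB, 143 MB left
Final memory blocks: [111,354] [133,122,97,55] [358] [364] [361] [332] [369].

7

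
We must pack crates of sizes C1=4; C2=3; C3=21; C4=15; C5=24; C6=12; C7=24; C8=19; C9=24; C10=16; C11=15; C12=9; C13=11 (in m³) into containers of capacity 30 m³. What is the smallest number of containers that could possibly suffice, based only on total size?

Total size = 4 + 3 + 21 + 15 + 24 + 12 + 24 + 19 + 24 + 16 + 15 + 9 + 11 = 197 m³.
⌈197 / 30⌉ = 7.

7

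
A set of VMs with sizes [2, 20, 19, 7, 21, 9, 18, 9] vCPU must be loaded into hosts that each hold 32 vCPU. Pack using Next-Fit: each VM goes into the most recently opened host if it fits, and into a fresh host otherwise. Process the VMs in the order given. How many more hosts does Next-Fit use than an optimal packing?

Next-Fit: [2,20] [19,7] [21,9] [18,9] → 4 hosts.
Total size 105 vCPU; any packing needs at least ⌈105/32⌉ = 4 hosts.
So 4 is already optimal.

0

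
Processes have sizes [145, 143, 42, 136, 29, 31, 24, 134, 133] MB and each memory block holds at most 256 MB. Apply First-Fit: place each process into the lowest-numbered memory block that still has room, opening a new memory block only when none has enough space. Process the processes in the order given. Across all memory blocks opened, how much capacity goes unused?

463

Put 145 MB in memory block 1; 111 MB remain.
Put 143 MB in memory block 2; 113 MB remain.
Put 42 MB in memory block 1; 69 MB remain.
Put 136 MB in memory block 3; 120 MB remain.
Put 29 MB in memory block 1; 40 MB remain.
Put 31 MB in memory block 1; 9 MB remain.
Put 24 MB in memory block 2; 89 MB remain.
Put 134 MB in memory block 4; 122 MB remain.
Put 133 MB in memory block 5; 123 MB remain.
5 memory blocks × 256 MB = 1280 MB; used 817 MB; unused 463 MB.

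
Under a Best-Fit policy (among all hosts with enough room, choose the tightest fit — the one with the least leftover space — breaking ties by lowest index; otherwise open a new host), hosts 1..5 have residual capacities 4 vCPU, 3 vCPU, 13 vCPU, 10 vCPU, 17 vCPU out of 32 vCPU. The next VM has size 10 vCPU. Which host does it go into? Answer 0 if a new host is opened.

4

Hosts with room: host 3 (13 vCPU), host 4 (10 vCPU), host 5 (17 vCPU).
Tightest fit is host 4 with 10 vCPU free.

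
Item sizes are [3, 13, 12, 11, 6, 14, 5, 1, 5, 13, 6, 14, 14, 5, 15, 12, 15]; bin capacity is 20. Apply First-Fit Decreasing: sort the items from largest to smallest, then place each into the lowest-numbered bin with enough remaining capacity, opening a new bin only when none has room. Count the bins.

10

Sorted descending: 15, 15, 14, 14, 14, 13, 13, 12, 12, 11, 6, 6, 5, 5, 5, 3, 1.
bin 1: place 15, 5 left
bin 2: place 15, 5 left
bin 3: place 14, 6 left
bin 4: place 14, 6 left
bin 5: place 14, 6 left
bin 6: place 13, 7 left
bin 7: place 13, 7 left
bin 8: place 12, 8 left
bin 9: place 12, 8 left
bin 10: place 11, 9 left
bin 3: place 6, 0 left
bin 4: place 6, 0 left
bin 1: place 5, 0 left
bin 2: place 5, 0 left
bin 5: place 5, 1 left
bin 6: place 3, 4 left
bin 5: place 1, 0 left
Final bins: [15,5] [15,5] [14,6] [14,6] [14,5,1] [13,3] [13] [12] [12] [11].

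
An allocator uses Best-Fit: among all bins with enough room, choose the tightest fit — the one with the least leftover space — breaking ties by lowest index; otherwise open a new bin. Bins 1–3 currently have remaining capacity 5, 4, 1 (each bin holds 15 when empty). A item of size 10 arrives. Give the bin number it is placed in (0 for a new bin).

0

No bin has ≥ 10 free, so a new bin is opened.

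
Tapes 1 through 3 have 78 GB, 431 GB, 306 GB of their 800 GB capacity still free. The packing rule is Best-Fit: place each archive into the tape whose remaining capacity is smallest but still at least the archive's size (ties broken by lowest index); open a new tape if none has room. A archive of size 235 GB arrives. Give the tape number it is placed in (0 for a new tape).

Tapes with room: tape 2 (431 GB), tape 3 (306 GB).
Tightest fit is tape 3 with 306 GB free.

3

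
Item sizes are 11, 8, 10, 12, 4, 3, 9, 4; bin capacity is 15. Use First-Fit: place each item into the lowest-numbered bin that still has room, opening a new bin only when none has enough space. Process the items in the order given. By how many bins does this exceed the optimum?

First-Fit: [11,4] [8,3,4] [10] [12] [9] → 5 bins.
Total size 61; any packing needs at least ⌈61/15⌉ = 5 bins.
So 5 is already optimal.

0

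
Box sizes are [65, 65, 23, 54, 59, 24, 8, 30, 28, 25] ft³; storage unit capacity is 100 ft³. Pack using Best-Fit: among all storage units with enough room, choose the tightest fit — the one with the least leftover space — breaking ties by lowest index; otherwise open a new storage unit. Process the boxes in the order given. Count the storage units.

65 ft³ → storage unit 1 (remaining 35 ft³)
65 ft³ → storage unit 2 (remaining 35 ft³)
23 ft³ → storage unit 1 (remaining 12 ft³)
54 ft³ → storage unit 3 (remaining 46 ft³)
59 ft³ → storage unit 4 (remaining 41 ft³)
24 ft³ → storage unit 2 (remaining 11 ft³)
8 ft³ → storage unit 2 (remaining 3 ft³)
30 ft³ → storage unit 4 (remaining 11 ft³)
28 ft³ → storage unit 3 (remaining 18 ft³)
25 ft³ → storage unit 5 (remaining 75 ft³)

5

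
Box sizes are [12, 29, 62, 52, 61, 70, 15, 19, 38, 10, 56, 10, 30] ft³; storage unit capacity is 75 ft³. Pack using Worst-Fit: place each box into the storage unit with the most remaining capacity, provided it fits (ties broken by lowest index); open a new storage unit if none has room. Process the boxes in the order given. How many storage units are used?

8

12 ft³ → storage unit 1 (remaining 63 ft³)
29 ft³ → storage unit 1 (remaining 34 ft³)
62 ft³ → storage unit 2 (remaining 13 ft³)
52 ft³ → storage unit 3 (remaining 23 ft³)
61 ft³ → storage unit 4 (remaining 14 ft³)
70 ft³ → storage unit 5 (remaining 5 ft³)
15 ft³ → storage unit 1 (remaining 19 ft³)
19 ft³ → storage unit 3 (remaining 4 ft³)
38 ft³ → storage unit 6 (remaining 37 ft³)
10 ft³ → storage unit 6 (remaining 27 ft³)
56 ft³ → storage unit 7 (remaining 19 ft³)
10 ft³ → storage unit 6 (remaining 17 ft³)
30 ft³ → storage unit 8 (remaining 45 ft³)
Final storage units: [12,29,15] [62] [52,19] [61] [70] [38,10,10] [56] [30].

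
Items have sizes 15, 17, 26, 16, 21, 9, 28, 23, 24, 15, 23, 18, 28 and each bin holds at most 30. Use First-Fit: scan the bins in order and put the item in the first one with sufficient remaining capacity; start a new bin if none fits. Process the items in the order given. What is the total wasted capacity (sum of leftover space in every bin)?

97

Put 15 in bin 1; 15 remain.
Put 17 in bin 2; 13 remain.
Put 26 in bin 3; 4 remain.
Put 16 in bin 4; 14 remain.
Put 21 in bin 5; 9 remain.
Put 9 in bin 1; 6 remain.
Put 28 in bin 6; 2 remain.
Put 23 in bin 7; 7 remain.
Put 24 in bin 8; 6 remain.
Put 15 in bin 9; 15 remain.
Put 23 in bin 10; 7 remain.
Put 18 in bin 11; 12 remain.
Put 28 in bin 12; 2 remain.
12 bins × 30 = 360; used 263; unused 97.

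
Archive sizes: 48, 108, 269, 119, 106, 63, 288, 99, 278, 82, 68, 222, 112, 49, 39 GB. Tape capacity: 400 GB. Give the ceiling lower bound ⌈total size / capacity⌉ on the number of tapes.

5

Total size = 48 + 108 + 269 + 119 + 106 + 63 + 288 + 99 + 278 + 82 + 68 + 222 + 112 + 49 + 39 = 1950 GB.
⌈1950 / 400⌉ = 5.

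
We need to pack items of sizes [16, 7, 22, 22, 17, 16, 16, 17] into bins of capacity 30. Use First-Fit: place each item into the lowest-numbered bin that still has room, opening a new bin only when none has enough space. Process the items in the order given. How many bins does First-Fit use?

bin 1: place 16, 14 left
bin 1: place 7, 7 left
bin 2: place 22, 8 left
bin 3: place 22, 8 left
bin 4: place 17, 13 left
bin 5: place 16, 14 left
bin 6: place 16, 14 left
bin 7: place 17, 13 left

7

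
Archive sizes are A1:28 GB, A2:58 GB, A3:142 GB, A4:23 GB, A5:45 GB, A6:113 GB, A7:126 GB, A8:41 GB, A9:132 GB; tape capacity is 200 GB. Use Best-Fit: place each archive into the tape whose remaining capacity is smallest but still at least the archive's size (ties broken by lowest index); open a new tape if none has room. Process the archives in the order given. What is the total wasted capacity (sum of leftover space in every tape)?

A1 (28 GB) → tape 1 (remaining 172 GB)
A2 (58 GB) → tape 1 (remaining 114 GB)
A3 (142 GB) → tape 2 (remaining 58 GB)
A4 (23 GB) → tape 2 (remaining 35 GB)
A5 (45 GB) → tape 1 (remaining 69 GB)
A6 (113 GB) → tape 3 (remaining 87 GB)
A7 (126 GB) → tape 4 (remaining 74 GB)
A8 (41 GB) → tape 1 (remaining 28 GB)
A9 (132 GB) → tape 5 (remaining 68 GB)
5 tapes × 200 GB = 1000 GB; used 708 GB; unused 292 GB.

292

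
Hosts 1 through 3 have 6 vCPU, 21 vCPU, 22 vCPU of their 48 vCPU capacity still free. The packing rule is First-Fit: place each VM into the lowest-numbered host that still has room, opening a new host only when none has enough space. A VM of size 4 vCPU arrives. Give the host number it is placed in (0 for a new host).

Hosts with room: host 1 (6 vCPU), host 2 (21 vCPU), host 3 (22 vCPU).
The first with room is host 1.

1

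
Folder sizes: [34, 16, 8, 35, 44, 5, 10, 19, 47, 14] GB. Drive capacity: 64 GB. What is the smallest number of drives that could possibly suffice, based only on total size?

4

Total size = 34 + 16 + 8 + 35 + 44 + 5 + 10 + 19 + 47 + 14 = 232 GB.
⌈232 / 64⌉ = 4.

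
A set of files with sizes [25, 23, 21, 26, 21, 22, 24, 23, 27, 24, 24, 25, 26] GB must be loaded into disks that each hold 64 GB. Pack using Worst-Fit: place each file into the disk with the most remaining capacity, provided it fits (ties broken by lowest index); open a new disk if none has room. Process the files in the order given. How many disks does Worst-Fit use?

7

25 GB → disk 1 (remaining 39 GB)
23 GB → disk 1 (remaining 16 GB)
21 GB → disk 2 (remaining 43 GB)
26 GB → disk 2 (remaining 17 GB)
21 GB → disk 3 (remaining 43 GB)
22 GB → disk 3 (remaining 21 GB)
24 GB → disk 4 (remaining 40 GB)
23 GB → disk 4 (remaining 17 GB)
27 GB → disk 5 (remaining 37 GB)
24 GB → disk 5 (remaining 13 GB)
24 GB → disk 6 (remaining 40 GB)
25 GB → disk 6 (remaining 15 GB)
26 GB → disk 7 (remaining 38 GB)
Final disks: [25,23] [21,26] [21,22] [24,23] [27,24] [24,25] [26].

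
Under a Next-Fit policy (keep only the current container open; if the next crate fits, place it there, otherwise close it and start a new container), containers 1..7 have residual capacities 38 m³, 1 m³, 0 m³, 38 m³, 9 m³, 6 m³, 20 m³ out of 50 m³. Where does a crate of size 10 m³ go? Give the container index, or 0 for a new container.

Next-Fit only looks at container 7, which has 20 m³ free.
10 m³ fits there.

7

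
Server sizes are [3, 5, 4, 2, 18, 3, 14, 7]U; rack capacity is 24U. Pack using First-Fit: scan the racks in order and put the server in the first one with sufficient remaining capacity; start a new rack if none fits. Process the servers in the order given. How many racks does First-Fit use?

3

3U → rack 1 (remaining 21U)
5U → rack 1 (remaining 16U)
4U → rack 1 (remaining 12U)
2U → rack 1 (remaining 10U)
18U → rack 2 (remaining 6U)
3U → rack 1 (remaining 7U)
14U → rack 3 (remaining 10U)
7U → rack 1 (remaining 0U)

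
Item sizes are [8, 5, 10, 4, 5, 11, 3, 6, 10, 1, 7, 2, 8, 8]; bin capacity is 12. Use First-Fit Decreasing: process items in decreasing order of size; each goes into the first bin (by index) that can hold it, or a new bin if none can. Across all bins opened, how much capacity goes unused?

8

Sorted descending: 11, 10, 10, 8, 8, 8, 7, 6, 5, 5, 4, 3, 2, 1.
11 → bin 1 (remaining 1)
10 → bin 2 (remaining 2)
10 → bin 3 (remaining 2)
8 → bin 4 (remaining 4)
8 → bin 5 (remaining 4)
8 → bin 6 (remaining 4)
7 → bin 7 (remaining 5)
6 → bin 8 (remaining 6)
5 → bin 7 (remaining 0)
5 → bin 8 (remaining 1)
4 → bin 4 (remaining 0)
3 → bin 5 (remaining 1)
2 → bin 2 (remaining 0)
1 → bin 1 (remaining 0)
8 bins × 12 = 96; used 88; unused 8.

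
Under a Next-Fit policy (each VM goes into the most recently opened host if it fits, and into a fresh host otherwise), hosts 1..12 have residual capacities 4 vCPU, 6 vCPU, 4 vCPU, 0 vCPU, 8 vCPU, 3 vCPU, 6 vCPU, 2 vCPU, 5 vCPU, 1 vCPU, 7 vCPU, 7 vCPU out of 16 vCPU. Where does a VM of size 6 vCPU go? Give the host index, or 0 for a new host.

12

Next-Fit only looks at host 12, which has 7 vCPU free.
6 vCPU fits there.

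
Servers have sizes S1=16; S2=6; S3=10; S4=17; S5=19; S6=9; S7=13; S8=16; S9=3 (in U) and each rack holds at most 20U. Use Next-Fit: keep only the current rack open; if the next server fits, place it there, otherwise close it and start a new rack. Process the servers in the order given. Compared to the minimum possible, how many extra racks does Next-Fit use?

Next-Fit: [16] [6,10] [17] [19] [9] [13] [16,3] → 7 racks.
Total size 109U; any packing needs at least ⌈109/20⌉ = 6 racks.
An optimal packing achieves that bound: [19] [17,3] [16] [16] [13,6] [10,9] → 6 racks.
Excess: 7 − 6 = 1.

1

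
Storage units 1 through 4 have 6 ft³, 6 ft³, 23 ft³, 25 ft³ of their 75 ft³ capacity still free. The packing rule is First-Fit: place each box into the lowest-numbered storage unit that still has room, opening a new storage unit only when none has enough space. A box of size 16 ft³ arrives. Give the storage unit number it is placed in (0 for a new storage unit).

3

Storage units with room: storage unit 3 (23 ft³), storage unit 4 (25 ft³).
The first with room is storage unit 3.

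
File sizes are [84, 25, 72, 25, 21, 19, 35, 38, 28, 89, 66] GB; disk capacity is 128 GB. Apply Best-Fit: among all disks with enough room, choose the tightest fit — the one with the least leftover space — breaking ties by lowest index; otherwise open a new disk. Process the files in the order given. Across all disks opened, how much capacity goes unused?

138

disk 1: place 84 GB, 44 GB left
disk 1: place 25 GB, 19 GB left
disk 2: place 72 GB, 56 GB left
disk 2: place 25 GB, 31 GB left
disk 2: place 21 GB, 10 GB left
disk 1: place 19 GB, 0 GB left
disk 3: place 35 GB, 93 GB left
disk 3: place 38 GB, 55 GB left
disk 3: place 28 GB, 27 GB left
disk 4: place 89 GB, 39 GB left
disk 5: place 66 GB, 62 GB left
5 disks × 128 GB = 640 GB; used 502 GB; unused 138 GB.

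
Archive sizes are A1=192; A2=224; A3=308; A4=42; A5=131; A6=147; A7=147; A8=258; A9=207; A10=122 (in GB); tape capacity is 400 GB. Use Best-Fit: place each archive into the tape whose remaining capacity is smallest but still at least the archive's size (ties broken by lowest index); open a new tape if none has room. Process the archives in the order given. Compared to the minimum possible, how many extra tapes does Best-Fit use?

0

Best-Fit: [192,147] [224,131] [308,42] [147,207] [258,122] → 5 tapes.
Total size 1778 GB; any packing needs at least ⌈1778/400⌉ = 5 tapes.
So 5 is already optimal.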